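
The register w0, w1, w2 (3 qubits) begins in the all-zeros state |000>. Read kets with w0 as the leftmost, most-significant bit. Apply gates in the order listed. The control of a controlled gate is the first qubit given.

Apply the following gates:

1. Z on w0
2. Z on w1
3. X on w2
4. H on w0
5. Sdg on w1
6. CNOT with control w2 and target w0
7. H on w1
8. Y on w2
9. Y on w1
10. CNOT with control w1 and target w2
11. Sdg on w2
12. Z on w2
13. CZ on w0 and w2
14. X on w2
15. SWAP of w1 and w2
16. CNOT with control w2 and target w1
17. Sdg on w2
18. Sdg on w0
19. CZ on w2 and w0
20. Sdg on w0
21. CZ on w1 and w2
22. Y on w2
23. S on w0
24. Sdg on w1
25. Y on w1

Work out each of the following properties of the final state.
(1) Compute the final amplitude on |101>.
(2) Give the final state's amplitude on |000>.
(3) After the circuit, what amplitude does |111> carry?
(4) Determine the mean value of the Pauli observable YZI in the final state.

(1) The final state's coefficient on |101> equals 1/2.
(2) |000> carries amplitude -I/2 in the final state.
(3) The amplitude on |111> is 0.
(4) In the final state, YZI has expectation -1.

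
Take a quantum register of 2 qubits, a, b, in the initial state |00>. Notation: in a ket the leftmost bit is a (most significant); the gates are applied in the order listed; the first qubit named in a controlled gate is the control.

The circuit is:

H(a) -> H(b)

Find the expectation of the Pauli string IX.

The observable IX averages to 1.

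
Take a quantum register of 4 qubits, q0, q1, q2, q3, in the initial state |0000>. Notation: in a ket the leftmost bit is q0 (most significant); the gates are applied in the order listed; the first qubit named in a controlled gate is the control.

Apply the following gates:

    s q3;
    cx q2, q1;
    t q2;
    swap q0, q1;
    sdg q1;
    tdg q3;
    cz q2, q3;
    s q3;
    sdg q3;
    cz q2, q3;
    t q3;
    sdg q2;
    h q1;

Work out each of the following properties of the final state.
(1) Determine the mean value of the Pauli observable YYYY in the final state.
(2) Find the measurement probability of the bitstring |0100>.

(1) The expectation value of YYYY is 0.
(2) Outcome |0100> occurs with probability 1/2.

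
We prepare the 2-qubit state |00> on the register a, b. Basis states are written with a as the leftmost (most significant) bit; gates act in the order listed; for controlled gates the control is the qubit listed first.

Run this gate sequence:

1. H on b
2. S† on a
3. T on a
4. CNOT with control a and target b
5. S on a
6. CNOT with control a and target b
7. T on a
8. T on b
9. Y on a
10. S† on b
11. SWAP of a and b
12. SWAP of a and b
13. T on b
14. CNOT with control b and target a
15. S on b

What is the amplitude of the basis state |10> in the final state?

The final state's coefficient on |10> equals sqrt(2)*I/2. Key observation: the block from step 11 through step 12 cancels to the identity and can be dropped.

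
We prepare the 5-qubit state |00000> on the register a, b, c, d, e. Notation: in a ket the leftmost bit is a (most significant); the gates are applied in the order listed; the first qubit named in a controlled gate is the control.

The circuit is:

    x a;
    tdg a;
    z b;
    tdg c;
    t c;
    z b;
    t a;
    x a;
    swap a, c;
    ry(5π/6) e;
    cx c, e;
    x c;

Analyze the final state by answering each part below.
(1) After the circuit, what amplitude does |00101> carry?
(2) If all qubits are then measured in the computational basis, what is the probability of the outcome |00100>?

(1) The amplitude on |00101> is sqrt(2)/4 + sqrt(6)/4. Key observation: the block from step 1 through step 8 cancels to the identity and can be dropped.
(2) A full measurement returns |00100> with probability 1/2 - sqrt(3)/4.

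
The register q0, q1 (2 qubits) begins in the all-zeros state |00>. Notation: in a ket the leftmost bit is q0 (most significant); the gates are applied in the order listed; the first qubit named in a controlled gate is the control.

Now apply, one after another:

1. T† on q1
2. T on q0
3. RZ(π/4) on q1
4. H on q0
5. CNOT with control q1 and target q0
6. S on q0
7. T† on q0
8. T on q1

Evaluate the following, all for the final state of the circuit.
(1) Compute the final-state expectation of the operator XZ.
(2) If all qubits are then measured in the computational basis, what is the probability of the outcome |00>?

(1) The observable XZ averages to sqrt(2)/2.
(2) The probability of measuring |00> is 1/2.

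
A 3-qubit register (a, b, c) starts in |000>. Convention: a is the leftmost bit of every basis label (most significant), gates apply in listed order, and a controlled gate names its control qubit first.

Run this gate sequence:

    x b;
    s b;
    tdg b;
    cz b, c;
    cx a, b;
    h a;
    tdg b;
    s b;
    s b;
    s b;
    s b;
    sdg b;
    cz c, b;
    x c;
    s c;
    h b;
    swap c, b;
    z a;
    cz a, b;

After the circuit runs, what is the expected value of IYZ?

In the final state, IYZ has expectation 0. Key observation: gates 8-11 undo each other exactly, leaving only the rest of the circuit to track.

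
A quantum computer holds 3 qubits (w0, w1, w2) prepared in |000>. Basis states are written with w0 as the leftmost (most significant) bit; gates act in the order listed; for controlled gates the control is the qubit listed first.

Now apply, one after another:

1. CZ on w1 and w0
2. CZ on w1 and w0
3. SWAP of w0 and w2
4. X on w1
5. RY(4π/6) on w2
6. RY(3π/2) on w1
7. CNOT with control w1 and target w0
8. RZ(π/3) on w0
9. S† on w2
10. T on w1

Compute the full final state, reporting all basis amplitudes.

The final amplitudes are sqrt(2)*exp(5*I*pi/6)/4 on |000>, sqrt(6)*exp(I*pi/3)/4 on |001>, 0 on |010>, 0 on |011>, 0 on |100>, 0 on |101>, -sqrt(2)*exp(5*I*pi/12)/4 on |110>, sqrt(6)*exp(11*I*pi/12)/4 on |111>. Key observation: steps 1-2 multiply out to the identity, so the circuit reduces to the remaining gates.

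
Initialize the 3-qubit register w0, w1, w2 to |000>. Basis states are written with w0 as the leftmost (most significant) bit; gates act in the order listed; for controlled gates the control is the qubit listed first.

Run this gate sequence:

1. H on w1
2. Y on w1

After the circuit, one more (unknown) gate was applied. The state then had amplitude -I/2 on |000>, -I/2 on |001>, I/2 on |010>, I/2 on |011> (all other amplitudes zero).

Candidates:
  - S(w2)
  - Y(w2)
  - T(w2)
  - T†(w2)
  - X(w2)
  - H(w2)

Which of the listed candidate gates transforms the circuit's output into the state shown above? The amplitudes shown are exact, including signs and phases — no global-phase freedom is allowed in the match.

The unique candidate consistent with the amplitudes is H(w2).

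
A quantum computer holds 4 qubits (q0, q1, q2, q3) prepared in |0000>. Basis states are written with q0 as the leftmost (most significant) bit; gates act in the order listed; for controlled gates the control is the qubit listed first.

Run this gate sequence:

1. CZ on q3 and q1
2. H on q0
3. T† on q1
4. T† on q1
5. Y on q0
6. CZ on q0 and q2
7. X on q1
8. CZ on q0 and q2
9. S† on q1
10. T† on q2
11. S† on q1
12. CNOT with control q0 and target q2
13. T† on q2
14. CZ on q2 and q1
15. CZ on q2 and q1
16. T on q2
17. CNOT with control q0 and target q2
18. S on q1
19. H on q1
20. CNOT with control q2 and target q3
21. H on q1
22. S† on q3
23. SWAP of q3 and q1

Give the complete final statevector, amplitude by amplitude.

The resulting statevector has amplitude -sqrt(2)/2 on |0001>, sqrt(2)/2 on |1001>, and 0 on every other basis state.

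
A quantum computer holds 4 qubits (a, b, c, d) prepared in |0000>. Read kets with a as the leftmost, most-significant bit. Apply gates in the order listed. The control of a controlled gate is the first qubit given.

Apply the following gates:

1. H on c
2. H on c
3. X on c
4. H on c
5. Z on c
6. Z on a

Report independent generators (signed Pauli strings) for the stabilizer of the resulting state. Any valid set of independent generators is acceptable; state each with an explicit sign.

The stabilizer group can be generated by +IIXI, +ZIII, +IZII, +IIIZ, among other valid generating sets. Key observation: the block from step 2 through step 5 cancels to the identity and can be dropped.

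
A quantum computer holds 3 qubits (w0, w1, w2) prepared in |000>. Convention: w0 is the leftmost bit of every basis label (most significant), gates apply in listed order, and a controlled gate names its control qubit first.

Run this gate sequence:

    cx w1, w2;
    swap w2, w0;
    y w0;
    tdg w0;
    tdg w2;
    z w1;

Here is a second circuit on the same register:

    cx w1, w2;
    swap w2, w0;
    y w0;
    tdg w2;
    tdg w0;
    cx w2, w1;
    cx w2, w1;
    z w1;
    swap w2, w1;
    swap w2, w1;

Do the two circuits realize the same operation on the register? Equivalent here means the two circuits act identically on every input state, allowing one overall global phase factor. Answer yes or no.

Yes, they are equivalent — the unitaries differ by at most a global phase.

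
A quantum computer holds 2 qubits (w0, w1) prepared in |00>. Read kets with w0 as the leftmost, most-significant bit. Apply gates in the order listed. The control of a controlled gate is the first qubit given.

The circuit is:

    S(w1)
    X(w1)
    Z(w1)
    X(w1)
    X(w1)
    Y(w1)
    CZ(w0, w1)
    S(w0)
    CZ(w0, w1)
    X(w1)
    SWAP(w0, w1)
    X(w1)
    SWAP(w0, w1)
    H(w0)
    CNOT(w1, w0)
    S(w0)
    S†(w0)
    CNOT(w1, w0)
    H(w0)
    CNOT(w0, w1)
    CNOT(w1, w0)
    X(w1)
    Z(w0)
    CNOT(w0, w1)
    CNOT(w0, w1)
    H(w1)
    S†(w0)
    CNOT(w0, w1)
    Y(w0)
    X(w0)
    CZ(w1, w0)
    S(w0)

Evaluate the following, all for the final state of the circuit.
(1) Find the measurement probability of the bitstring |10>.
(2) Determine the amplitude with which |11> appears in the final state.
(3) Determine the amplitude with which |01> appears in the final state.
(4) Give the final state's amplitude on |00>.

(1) Outcome |10> occurs with probability 1/2. Key observation: the block from step 14 through step 19 cancels to the identity and can be dropped.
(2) The amplitude on |11> is sqrt(2)/2.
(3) |01> carries amplitude 0 in the final state.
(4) |00> carries amplitude 0 in the final state.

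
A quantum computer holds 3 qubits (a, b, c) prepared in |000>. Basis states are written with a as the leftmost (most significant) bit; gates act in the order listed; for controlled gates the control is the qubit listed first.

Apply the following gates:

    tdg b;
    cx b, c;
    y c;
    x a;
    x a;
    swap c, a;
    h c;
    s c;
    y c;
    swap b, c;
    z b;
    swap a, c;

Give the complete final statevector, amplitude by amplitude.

The final amplitudes are sqrt(2)*I/2 on |001>, sqrt(2)/2 on |011>, and 0 on every other basis state.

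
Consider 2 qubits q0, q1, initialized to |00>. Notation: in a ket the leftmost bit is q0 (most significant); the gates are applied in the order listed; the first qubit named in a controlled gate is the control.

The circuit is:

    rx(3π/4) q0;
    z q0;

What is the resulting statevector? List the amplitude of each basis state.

The final amplitudes are sqrt(2 - sqrt(2))/2 on |00>, 0 on |01>, I*sqrt(sqrt(2) + 2)/2 on |10>, 0 on |11>.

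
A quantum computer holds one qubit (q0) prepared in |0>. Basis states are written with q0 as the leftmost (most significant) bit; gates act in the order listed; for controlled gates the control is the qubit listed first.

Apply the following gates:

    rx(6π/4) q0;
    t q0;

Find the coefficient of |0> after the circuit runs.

The final state's coefficient on |0> equals -sqrt(2)/2.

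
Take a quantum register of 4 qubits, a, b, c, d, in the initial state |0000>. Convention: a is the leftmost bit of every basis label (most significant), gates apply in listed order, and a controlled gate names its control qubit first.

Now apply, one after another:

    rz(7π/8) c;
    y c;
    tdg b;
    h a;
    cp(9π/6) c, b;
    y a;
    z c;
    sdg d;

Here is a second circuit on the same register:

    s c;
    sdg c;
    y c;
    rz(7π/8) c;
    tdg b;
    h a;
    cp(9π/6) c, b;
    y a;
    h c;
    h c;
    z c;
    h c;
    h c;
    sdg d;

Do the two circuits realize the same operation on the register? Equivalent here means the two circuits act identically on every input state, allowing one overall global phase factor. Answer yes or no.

No, they are not equivalent — no single phase factor reconciles the two unitaries.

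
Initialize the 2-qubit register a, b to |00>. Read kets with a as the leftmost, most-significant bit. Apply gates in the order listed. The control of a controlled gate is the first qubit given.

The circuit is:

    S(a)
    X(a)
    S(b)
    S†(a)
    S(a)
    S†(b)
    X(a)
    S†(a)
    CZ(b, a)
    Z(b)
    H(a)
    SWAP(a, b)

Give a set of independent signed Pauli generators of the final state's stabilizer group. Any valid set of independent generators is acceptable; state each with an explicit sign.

The final state is stabilized by the group generated by +IX, +ZI; other independent generating sets are equally valid. Key observation: the block from step 1 through step 8 cancels to the identity and can be dropped.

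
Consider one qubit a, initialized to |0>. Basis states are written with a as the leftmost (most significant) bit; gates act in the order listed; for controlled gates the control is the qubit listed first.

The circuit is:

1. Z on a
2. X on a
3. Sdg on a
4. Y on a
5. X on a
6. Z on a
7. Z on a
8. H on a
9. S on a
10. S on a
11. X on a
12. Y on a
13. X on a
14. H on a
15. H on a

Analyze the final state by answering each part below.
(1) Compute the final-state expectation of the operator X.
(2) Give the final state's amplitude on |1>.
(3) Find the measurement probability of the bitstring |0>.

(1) In the final state, X has expectation -1.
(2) The final state's coefficient on |1> equals sqrt(2)*I/2.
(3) Outcome |0> occurs with probability 1/2.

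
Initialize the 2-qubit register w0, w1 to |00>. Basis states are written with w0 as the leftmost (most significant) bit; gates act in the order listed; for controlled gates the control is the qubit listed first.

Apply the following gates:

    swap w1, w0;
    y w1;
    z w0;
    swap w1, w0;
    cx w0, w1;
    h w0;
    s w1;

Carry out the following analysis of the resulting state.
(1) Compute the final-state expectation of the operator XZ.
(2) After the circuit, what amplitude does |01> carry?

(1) The observable XZ averages to 1.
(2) The amplitude on |01> is -sqrt(2)/2.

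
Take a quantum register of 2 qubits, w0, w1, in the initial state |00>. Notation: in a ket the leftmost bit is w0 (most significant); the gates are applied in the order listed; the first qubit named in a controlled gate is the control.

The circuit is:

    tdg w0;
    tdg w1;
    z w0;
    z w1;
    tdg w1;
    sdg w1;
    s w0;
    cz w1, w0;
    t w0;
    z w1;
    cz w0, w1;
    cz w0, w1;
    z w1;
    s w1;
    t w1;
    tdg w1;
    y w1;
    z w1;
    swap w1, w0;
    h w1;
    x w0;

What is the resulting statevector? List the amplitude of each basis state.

The resulting statevector has amplitude -sqrt(2)*I/2 on |00>, -sqrt(2)*I/2 on |01>, 0 on |10>, 0 on |11>. Key observation: the block from step 10 through step 13 cancels to the identity and can be dropped.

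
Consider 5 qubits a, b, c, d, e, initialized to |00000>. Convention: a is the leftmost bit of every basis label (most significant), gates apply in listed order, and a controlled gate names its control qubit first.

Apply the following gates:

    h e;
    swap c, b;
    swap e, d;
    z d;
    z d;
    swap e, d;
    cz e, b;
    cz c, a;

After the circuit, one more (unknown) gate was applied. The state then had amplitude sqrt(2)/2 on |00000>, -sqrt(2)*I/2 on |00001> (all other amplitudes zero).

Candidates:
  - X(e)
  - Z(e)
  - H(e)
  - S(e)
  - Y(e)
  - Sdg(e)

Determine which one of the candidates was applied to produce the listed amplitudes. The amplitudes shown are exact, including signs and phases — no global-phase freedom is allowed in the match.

It was Sdg(e) that produced the state shown.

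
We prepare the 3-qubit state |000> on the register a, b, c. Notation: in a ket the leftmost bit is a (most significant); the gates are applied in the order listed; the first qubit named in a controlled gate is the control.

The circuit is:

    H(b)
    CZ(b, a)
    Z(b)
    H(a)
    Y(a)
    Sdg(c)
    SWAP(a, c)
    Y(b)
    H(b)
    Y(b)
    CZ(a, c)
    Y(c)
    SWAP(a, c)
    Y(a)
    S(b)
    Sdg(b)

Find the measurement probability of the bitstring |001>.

Outcome |001> occurs with probability 0.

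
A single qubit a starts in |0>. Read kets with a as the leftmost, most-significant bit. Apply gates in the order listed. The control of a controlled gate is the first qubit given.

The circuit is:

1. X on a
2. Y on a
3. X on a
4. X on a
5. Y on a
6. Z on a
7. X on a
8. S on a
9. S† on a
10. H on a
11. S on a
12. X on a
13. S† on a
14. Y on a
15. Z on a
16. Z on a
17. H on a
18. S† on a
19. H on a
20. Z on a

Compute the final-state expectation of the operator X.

In the final state, X has expectation -1.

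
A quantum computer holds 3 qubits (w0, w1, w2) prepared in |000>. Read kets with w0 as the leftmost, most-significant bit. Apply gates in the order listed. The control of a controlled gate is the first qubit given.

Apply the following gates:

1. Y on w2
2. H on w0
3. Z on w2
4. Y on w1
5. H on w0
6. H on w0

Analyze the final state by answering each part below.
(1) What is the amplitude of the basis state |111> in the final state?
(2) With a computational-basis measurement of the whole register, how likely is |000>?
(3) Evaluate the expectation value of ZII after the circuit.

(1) The final state's coefficient on |111> equals sqrt(2)/2. Key observation: the block from step 5 through step 6 cancels to the identity and can be dropped.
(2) Outcome |000> occurs with probability 0.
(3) The expectation value of ZII is 0.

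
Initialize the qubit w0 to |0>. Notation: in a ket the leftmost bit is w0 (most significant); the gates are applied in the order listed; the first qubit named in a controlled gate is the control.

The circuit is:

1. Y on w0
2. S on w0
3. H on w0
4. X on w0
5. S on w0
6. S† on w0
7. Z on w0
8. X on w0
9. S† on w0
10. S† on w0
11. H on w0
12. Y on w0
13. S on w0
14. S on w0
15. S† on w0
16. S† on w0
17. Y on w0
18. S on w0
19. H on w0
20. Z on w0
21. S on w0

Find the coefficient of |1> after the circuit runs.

The amplitude on |1> is -sqrt(2)/2. Key observation: steps 12-17 multiply out to the identity, so the circuit reduces to the remaining gates.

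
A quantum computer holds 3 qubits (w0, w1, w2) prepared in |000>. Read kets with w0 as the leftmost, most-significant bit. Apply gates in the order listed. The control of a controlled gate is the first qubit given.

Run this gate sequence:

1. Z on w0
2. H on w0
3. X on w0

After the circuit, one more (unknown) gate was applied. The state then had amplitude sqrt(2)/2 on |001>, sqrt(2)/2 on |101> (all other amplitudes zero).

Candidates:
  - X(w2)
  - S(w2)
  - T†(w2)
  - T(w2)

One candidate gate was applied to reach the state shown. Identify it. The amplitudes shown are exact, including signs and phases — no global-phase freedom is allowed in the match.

It was X(w2) that produced the state shown.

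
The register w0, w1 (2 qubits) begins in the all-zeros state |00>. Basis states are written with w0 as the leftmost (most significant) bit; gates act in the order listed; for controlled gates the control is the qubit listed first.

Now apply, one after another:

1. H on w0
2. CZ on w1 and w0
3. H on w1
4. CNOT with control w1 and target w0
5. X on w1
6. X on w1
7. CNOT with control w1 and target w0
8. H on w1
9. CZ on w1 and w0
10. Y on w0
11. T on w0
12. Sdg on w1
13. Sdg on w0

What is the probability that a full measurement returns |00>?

The probability of measuring |00> is 1/2. Key observation: the block from step 3 through step 8 cancels to the identity and can be dropped.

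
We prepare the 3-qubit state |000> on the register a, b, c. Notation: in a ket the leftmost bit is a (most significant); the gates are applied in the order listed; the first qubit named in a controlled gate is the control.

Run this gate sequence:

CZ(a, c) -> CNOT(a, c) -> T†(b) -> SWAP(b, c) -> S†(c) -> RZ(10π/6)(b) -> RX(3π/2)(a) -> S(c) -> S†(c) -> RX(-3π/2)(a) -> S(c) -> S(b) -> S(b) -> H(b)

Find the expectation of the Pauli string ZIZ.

The observable ZIZ averages to 1. Key observation: steps 7-10 multiply out to the identity, so the circuit reduces to the remaining gates.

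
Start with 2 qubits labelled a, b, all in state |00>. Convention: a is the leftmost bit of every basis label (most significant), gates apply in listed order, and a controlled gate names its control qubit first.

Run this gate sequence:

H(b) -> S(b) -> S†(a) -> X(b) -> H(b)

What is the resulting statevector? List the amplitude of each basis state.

After the circuit, the state carries amplitude 1/2 + I/2 on |00>, -1/2 + I/2 on |01>, 0 on |10>, 0 on |11>.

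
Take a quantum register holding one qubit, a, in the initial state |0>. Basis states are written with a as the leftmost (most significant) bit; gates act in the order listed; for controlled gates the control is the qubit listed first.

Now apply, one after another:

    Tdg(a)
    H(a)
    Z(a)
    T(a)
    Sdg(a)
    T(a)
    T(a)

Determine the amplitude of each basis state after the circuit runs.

After the circuit, the state carries amplitude sqrt(2)/2 on |0>, -sqrt(2)*exp(I*pi/4)/2 on |1>.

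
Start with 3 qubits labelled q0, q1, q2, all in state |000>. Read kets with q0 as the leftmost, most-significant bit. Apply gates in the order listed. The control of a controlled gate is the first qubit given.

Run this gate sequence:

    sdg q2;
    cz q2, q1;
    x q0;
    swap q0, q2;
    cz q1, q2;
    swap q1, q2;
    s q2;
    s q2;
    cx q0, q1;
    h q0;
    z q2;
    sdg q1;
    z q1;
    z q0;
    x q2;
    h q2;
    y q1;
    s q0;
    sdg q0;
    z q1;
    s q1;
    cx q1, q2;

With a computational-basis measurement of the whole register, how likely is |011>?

A full measurement returns |011> with probability 0.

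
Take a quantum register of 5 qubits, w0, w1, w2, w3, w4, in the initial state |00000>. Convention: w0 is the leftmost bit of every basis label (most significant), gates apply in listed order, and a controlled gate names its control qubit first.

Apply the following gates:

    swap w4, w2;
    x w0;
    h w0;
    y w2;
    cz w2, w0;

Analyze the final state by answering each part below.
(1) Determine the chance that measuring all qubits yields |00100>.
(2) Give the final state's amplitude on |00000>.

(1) Outcome |00100> occurs with probability 1/2.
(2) The final state's coefficient on |00000> equals 0.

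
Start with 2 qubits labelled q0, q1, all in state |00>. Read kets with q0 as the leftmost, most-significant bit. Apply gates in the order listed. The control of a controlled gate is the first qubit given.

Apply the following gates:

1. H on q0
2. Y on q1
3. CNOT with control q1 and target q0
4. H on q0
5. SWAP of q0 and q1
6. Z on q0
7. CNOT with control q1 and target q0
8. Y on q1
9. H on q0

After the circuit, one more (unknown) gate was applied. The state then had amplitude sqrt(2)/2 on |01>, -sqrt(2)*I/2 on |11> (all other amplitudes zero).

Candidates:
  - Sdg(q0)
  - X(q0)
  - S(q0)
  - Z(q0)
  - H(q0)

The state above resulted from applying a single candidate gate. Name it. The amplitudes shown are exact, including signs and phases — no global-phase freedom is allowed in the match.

The unique candidate consistent with the amplitudes is S(q0).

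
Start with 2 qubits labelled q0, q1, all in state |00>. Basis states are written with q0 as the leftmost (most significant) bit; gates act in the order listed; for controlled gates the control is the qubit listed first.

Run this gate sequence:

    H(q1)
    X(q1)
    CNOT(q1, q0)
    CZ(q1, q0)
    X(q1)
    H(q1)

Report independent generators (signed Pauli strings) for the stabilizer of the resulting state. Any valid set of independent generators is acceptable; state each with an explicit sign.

The final state is stabilized by the group generated by -XZ, -ZX; other independent generating sets are equally valid.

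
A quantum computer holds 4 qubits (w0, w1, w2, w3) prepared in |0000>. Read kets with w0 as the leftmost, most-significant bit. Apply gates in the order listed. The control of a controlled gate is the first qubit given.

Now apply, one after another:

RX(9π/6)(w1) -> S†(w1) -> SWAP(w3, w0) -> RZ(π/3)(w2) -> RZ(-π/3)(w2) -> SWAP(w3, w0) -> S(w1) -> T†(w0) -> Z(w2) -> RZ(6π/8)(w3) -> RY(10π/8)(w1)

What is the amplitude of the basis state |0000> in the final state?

|0000> carries amplitude sqrt(2)/2 in the final state. Key observation: gates 2-7 undo each other exactly, leaving only the rest of the circuit to track.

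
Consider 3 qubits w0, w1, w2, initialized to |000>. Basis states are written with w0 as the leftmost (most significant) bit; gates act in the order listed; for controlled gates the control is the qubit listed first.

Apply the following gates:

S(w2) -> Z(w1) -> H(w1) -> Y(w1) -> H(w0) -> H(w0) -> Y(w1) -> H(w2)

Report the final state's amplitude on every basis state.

The final amplitudes are 1/2 on |000>, 1/2 on |001>, 1/2 on |010>, 1/2 on |011>, 0 on |100>, 0 on |101>, 0 on |110>, 0 on |111>. Key observation: the block from step 4 through step 7 cancels to the identity and can be dropped.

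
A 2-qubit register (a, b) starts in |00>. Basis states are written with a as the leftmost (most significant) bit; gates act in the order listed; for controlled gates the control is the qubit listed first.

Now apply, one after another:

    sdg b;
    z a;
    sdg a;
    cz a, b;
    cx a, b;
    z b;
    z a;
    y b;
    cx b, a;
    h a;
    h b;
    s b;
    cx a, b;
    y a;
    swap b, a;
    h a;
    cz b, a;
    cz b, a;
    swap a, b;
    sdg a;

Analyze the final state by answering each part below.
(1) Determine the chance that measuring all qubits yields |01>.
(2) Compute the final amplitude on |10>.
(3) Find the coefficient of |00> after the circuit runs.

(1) The probability of measuring |01> is 1/4.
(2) The amplitude on |10> is sqrt(2)*(1 + I)/4.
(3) The amplitude on |00> is sqrt(2)*(-1 + I)/4.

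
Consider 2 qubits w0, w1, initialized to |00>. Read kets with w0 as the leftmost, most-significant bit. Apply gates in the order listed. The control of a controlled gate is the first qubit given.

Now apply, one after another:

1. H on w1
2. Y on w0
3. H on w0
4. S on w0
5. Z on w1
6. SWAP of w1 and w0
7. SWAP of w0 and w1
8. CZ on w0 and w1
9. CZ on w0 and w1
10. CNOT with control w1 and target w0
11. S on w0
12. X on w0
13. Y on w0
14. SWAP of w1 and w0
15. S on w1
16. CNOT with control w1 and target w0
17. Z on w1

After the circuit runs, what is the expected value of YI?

The expectation value of YI is 1.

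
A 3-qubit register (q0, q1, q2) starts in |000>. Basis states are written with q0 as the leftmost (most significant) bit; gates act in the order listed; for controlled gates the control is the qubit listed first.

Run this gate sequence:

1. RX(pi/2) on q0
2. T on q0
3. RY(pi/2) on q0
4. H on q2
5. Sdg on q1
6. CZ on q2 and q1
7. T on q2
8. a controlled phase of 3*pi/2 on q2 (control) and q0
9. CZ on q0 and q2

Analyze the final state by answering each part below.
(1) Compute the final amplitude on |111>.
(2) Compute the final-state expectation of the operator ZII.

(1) |111> carries amplitude 0 in the final state.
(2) In the final state, ZII has expectation -sqrt(2)/2.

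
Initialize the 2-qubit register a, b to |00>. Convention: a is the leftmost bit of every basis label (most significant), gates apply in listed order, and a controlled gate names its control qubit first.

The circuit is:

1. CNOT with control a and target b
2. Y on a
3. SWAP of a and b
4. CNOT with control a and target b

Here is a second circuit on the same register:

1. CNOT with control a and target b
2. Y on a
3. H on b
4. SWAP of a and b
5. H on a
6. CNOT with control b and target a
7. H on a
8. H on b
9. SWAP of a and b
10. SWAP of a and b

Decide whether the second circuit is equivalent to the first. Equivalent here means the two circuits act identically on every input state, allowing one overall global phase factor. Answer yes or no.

No: there is an input state on which the two circuits produce genuinely different outputs (not merely differing by a phase).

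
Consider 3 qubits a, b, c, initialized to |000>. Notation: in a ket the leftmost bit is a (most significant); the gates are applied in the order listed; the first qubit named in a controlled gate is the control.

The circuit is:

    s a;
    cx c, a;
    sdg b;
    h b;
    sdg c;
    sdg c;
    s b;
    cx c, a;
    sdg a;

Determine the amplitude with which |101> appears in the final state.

The final state's coefficient on |101> equals 0.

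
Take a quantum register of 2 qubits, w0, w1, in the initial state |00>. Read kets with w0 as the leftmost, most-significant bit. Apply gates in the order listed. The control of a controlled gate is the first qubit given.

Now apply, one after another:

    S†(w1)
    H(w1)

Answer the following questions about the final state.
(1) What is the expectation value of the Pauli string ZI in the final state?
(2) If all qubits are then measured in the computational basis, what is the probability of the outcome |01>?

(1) The observable ZI averages to 1.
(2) A full measurement returns |01> with probability 1/2.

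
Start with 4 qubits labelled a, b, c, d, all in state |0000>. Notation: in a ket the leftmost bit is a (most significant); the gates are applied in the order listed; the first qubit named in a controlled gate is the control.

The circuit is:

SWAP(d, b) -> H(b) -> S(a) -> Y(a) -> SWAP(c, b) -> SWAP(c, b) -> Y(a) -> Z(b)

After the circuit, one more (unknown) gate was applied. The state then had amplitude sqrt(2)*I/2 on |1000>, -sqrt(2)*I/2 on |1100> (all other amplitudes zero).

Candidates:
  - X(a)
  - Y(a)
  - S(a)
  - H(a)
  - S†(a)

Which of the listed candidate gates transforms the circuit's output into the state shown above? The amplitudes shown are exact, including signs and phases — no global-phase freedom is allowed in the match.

The unique candidate consistent with the amplitudes is Y(a). Key observation: the block from step 4 through step 7 cancels to the identity and can be dropped.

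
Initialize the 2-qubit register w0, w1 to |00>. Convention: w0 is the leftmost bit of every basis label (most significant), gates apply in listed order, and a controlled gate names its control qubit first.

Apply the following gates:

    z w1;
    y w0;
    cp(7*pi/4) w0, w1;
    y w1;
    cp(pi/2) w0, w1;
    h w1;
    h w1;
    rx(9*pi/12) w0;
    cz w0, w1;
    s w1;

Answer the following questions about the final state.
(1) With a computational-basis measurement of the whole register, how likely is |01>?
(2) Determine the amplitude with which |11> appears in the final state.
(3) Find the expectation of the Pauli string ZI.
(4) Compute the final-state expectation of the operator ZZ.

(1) A full measurement returns |01> with probability sqrt(2)/4 + 1/2. Key observation: steps 6-7 multiply out to the identity, so the circuit reduces to the remaining gates.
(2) The final state's coefficient on |11> equals -sqrt(2 - sqrt(2))/2.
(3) In the final state, ZI has expectation sqrt(2)/2.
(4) The expectation value of ZZ is -sqrt(2)/2.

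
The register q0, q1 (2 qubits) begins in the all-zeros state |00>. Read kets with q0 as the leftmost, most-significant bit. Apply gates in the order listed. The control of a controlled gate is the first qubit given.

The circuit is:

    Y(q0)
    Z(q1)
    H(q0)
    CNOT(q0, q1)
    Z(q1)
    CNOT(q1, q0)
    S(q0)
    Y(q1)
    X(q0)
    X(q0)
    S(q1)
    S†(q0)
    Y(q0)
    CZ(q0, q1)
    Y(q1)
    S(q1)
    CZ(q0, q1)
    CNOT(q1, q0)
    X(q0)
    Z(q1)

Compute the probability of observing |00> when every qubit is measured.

Outcome |00> occurs with probability 1/2.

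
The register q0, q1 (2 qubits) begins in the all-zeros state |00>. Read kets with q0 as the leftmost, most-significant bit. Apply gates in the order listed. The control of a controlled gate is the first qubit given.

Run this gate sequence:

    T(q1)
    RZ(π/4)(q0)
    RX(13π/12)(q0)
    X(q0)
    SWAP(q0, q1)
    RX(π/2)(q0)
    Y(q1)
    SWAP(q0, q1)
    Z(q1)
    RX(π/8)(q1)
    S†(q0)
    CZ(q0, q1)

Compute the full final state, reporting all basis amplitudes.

The final amplitudes are -sqrt(6)*I*sqrt(1/2 - sqrt(2)/4)*exp(-I*pi/8)*cos(pi/16)/4 - sqrt(6)*I*sqrt(1/2 - sqrt(2)/4)*exp(-I*pi/8)*sin(pi/16)/4 + sqrt(2)*I*sqrt(sqrt(2)/4 + 1/2)*exp(-I*pi/8)*sin(pi/16)/4 + sqrt(2)*I*sqrt(sqrt(2)/4 + 1/2)*exp(-I*pi/8)*cos(pi/16)/4 on |00>, sqrt(6)*sqrt(1/2 - sqrt(2)/4)*exp(-I*pi/8)*cos(pi/16)/4 + sqrt(2)*sqrt(sqrt(2)/4 + 1/2)*exp(-I*pi/8)*sin(pi/16)/4 - sqrt(6)*sqrt(1/2 - sqrt(2)/4)*exp(-I*pi/8)*sin(pi/16)/4 - sqrt(2)*sqrt(sqrt(2)/4 + 1/2)*exp(-I*pi/8)*cos(pi/16)/4 on |01>, -sqrt(6)*I*sqrt(sqrt(2)/4 + 1/2)*exp(-I*pi/8)*cos(pi/16)/4 - sqrt(2)*I*sqrt(1/2 - sqrt(2)/4)*exp(-I*pi/8)*cos(pi/16)/4 - sqrt(6)*I*sqrt(sqrt(2)/4 + 1/2)*exp(-I*pi/8)*sin(pi/16)/4 - sqrt(2)*I*sqrt(1/2 - sqrt(2)/4)*exp(-I*pi/8)*sin(pi/16)/4 on |10>, sqrt(6)*sqrt(sqrt(2)/4 + 1/2)*exp(-I*pi/8)*sin(pi/16)/4 + sqrt(2)*sqrt(1/2 - sqrt(2)/4)*exp(-I*pi/8)*sin(pi/16)/4 - sqrt(2)*sqrt(1/2 - sqrt(2)/4)*exp(-I*pi/8)*cos(pi/16)/4 - sqrt(6)*sqrt(sqrt(2)/4 + 1/2)*exp(-I*pi/8)*cos(pi/16)/4 on |11>.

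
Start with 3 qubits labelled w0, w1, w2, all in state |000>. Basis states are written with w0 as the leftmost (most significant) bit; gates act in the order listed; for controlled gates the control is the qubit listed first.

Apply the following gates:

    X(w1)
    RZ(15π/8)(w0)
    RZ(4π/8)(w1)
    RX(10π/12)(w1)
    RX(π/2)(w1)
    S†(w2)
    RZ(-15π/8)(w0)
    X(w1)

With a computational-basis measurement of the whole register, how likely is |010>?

Outcome |010> occurs with probability 3/4.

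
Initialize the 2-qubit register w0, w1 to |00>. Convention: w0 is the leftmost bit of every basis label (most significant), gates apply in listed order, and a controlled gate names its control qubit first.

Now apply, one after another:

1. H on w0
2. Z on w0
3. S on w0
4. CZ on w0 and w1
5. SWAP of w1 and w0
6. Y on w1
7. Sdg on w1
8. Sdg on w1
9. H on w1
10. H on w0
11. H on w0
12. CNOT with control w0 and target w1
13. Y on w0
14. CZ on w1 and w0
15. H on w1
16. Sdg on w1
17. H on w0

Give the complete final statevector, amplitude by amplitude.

The resulting statevector has amplitude 1/2 on |00>, -1/2 on |01>, -1/2 on |10>, 1/2 on |11>.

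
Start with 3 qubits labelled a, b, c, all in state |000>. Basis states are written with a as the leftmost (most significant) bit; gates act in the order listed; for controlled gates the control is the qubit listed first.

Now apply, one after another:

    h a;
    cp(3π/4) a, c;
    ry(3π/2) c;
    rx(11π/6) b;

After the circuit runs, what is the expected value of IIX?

The expectation value of IIX is -1.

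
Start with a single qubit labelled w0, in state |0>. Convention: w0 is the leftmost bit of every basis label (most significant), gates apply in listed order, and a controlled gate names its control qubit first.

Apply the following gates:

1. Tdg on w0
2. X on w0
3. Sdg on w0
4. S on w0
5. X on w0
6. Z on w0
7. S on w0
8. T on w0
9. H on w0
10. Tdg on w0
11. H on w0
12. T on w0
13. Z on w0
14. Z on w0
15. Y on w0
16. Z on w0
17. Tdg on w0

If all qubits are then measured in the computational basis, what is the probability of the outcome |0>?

A full measurement returns |0> with probability 1/2 - sqrt(2)/4.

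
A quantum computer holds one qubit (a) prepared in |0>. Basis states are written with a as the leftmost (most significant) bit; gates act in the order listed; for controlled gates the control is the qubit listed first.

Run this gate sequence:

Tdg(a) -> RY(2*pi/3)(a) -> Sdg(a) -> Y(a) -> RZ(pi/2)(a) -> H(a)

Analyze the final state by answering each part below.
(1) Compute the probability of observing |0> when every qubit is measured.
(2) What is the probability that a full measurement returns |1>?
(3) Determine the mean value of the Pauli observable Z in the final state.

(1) The probability of measuring |0> is sqrt(3)/4 + 1/2.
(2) Outcome |1> occurs with probability 1/2 - sqrt(3)/4.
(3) The observable Z averages to sqrt(3)/2.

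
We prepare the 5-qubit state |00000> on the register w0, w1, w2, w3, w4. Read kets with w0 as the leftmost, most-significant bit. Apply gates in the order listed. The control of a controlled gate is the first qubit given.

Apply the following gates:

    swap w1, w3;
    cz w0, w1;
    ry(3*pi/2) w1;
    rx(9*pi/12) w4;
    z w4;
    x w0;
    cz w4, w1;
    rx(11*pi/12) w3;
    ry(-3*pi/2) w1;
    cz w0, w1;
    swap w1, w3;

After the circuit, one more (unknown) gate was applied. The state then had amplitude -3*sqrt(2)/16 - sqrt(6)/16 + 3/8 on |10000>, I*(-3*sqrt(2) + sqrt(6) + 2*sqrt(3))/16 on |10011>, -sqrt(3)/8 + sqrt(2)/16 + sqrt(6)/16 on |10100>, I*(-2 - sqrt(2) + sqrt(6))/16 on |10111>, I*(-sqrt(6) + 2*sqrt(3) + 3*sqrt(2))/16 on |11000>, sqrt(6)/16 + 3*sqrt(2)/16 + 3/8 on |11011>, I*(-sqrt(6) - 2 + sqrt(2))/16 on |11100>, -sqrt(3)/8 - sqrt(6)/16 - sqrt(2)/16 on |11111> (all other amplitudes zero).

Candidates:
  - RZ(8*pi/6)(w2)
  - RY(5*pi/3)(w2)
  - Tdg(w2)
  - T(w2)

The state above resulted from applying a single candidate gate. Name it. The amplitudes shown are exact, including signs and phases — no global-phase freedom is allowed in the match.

It was RY(5*pi/3)(w2) that produced the state shown.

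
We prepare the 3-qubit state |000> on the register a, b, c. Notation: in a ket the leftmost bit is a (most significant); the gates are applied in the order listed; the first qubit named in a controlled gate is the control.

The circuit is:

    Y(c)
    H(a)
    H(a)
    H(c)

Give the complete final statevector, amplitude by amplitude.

After the circuit, the state carries amplitude sqrt(2)*I/2 on |000>, -sqrt(2)*I/2 on |001>, and 0 on every other basis state.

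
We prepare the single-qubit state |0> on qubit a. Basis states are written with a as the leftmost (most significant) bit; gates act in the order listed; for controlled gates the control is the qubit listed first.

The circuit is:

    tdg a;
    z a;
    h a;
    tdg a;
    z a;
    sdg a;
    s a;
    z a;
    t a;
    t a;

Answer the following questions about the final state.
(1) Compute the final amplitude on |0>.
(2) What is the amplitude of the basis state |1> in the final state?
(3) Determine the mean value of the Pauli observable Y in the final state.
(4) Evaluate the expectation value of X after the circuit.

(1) The amplitude on |0> is sqrt(2)/2.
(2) The amplitude on |1> is sqrt(2)*exp(I*pi/4)/2.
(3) The observable Y averages to sqrt(2)/2.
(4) The expectation value of X is sqrt(2)/2.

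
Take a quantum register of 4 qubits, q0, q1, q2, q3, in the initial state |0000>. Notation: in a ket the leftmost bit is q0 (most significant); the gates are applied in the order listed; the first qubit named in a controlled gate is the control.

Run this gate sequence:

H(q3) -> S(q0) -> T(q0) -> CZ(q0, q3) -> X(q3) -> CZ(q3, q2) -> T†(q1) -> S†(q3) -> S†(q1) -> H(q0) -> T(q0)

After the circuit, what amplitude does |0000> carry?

The final state's coefficient on |0000> equals 1/2.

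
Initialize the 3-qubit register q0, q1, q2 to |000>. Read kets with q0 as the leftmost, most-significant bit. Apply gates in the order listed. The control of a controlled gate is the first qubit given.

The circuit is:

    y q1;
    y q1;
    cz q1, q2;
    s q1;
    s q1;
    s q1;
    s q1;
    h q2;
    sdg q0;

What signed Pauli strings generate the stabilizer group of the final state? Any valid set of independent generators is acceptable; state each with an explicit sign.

The stabilizer group can be generated by +IIX, +ZII, +IZI, among other valid generating sets.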